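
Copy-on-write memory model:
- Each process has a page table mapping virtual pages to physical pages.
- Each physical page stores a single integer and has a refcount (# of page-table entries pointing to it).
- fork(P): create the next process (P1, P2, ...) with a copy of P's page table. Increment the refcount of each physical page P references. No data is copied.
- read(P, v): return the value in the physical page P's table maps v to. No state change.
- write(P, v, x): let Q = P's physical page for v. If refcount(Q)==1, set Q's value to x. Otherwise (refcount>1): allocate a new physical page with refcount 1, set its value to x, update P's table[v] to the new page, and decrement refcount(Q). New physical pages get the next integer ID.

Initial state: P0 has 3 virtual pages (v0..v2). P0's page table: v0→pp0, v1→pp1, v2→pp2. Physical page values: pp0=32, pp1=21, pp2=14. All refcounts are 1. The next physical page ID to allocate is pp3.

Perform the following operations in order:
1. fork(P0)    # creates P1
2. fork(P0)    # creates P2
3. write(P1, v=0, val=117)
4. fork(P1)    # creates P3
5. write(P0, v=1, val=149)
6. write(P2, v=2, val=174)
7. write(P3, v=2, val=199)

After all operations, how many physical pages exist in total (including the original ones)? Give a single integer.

Op 1: fork(P0) -> P1. 3 ppages; refcounts: pp0:2 pp1:2 pp2:2
Op 2: fork(P0) -> P2. 3 ppages; refcounts: pp0:3 pp1:3 pp2:3
Op 3: write(P1, v0, 117). refcount(pp0)=3>1 -> COPY to pp3. 4 ppages; refcounts: pp0:2 pp1:3 pp2:3 pp3:1
Op 4: fork(P1) -> P3. 4 ppages; refcounts: pp0:2 pp1:4 pp2:4 pp3:2
Op 5: write(P0, v1, 149). refcount(pp1)=4>1 -> COPY to pp4. 5 ppages; refcounts: pp0:2 pp1:3 pp2:4 pp3:2 pp4:1
Op 6: write(P2, v2, 174). refcount(pp2)=4>1 -> COPY to pp5. 6 ppages; refcounts: pp0:2 pp1:3 pp2:3 pp3:2 pp4:1 pp5:1
Op 7: write(P3, v2, 199). refcount(pp2)=3>1 -> COPY to pp6. 7 ppages; refcounts: pp0:2 pp1:3 pp2:2 pp3:2 pp4:1 pp5:1 pp6:1

Answer: 7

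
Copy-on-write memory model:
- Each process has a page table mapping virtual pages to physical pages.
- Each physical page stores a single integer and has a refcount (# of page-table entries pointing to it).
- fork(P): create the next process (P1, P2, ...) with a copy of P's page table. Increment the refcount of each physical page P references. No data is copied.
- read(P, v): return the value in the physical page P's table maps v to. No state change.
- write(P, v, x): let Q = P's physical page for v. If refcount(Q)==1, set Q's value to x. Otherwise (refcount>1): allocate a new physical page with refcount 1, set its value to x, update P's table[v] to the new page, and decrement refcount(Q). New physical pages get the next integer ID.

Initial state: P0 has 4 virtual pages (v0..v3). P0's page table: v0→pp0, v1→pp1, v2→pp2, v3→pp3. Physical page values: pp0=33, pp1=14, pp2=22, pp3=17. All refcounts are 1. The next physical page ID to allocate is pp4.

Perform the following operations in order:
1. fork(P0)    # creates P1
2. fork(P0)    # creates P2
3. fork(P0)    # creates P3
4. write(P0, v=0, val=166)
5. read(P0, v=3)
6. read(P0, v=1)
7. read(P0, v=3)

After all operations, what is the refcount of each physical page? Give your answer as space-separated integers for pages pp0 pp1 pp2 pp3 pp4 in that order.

Op 1: fork(P0) -> P1. 4 ppages; refcounts: pp0:2 pp1:2 pp2:2 pp3:2
Op 2: fork(P0) -> P2. 4 ppages; refcounts: pp0:3 pp1:3 pp2:3 pp3:3
Op 3: fork(P0) -> P3. 4 ppages; refcounts: pp0:4 pp1:4 pp2:4 pp3:4
Op 4: write(P0, v0, 166). refcount(pp0)=4>1 -> COPY to pp4. 5 ppages; refcounts: pp0:3 pp1:4 pp2:4 pp3:4 pp4:1
Op 5: read(P0, v3) -> 17. No state change.
Op 6: read(P0, v1) -> 14. No state change.
Op 7: read(P0, v3) -> 17. No state change.

Answer: 3 4 4 4 1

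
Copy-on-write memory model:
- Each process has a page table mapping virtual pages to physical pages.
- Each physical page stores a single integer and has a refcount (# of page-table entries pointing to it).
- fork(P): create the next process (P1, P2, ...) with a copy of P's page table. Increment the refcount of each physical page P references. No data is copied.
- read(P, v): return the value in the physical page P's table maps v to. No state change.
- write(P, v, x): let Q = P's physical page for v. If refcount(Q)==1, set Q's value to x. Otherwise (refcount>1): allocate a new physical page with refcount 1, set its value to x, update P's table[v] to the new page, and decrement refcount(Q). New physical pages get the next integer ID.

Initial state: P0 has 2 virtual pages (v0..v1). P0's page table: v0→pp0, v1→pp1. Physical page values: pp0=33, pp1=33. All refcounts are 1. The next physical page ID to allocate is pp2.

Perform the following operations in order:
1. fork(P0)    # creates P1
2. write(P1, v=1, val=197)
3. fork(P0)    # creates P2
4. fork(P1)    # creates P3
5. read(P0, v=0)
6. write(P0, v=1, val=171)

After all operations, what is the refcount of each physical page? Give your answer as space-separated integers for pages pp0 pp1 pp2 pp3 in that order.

Op 1: fork(P0) -> P1. 2 ppages; refcounts: pp0:2 pp1:2
Op 2: write(P1, v1, 197). refcount(pp1)=2>1 -> COPY to pp2. 3 ppages; refcounts: pp0:2 pp1:1 pp2:1
Op 3: fork(P0) -> P2. 3 ppages; refcounts: pp0:3 pp1:2 pp2:1
Op 4: fork(P1) -> P3. 3 ppages; refcounts: pp0:4 pp1:2 pp2:2
Op 5: read(P0, v0) -> 33. No state change.
Op 6: write(P0, v1, 171). refcount(pp1)=2>1 -> COPY to pp3. 4 ppages; refcounts: pp0:4 pp1:1 pp2:2 pp3:1

Answer: 4 1 2 1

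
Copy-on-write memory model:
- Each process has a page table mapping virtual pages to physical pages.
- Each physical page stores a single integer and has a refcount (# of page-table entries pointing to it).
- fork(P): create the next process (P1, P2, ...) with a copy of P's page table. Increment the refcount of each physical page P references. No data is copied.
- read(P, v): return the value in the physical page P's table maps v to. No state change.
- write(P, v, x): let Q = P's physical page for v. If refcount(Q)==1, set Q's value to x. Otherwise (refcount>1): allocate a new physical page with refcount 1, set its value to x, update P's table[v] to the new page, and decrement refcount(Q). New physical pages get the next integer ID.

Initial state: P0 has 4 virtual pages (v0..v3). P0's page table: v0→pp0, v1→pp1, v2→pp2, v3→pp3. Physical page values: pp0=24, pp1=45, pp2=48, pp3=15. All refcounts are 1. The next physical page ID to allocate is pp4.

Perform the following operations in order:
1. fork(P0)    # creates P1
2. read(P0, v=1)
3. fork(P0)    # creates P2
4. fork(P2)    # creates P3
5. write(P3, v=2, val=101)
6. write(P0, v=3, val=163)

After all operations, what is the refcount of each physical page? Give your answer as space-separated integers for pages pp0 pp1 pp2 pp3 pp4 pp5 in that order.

Answer: 4 4 3 3 1 1

Derivation:
Op 1: fork(P0) -> P1. 4 ppages; refcounts: pp0:2 pp1:2 pp2:2 pp3:2
Op 2: read(P0, v1) -> 45. No state change.
Op 3: fork(P0) -> P2. 4 ppages; refcounts: pp0:3 pp1:3 pp2:3 pp3:3
Op 4: fork(P2) -> P3. 4 ppages; refcounts: pp0:4 pp1:4 pp2:4 pp3:4
Op 5: write(P3, v2, 101). refcount(pp2)=4>1 -> COPY to pp4. 5 ppages; refcounts: pp0:4 pp1:4 pp2:3 pp3:4 pp4:1
Op 6: write(P0, v3, 163). refcount(pp3)=4>1 -> COPY to pp5. 6 ppages; refcounts: pp0:4 pp1:4 pp2:3 pp3:3 pp4:1 pp5:1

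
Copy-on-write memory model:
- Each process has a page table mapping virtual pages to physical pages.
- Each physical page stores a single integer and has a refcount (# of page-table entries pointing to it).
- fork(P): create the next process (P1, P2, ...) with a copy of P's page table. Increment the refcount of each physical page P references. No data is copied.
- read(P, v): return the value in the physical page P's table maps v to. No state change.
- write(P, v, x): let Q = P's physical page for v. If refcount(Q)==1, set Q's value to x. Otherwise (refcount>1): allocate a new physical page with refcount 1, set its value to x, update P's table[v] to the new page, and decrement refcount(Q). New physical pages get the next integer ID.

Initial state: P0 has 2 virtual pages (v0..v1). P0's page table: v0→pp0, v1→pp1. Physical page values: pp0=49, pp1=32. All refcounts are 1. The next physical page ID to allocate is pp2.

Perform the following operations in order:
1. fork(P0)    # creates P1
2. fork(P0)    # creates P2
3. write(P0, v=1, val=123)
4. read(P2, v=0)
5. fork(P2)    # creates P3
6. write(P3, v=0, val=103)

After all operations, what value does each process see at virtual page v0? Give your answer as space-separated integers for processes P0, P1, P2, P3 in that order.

Op 1: fork(P0) -> P1. 2 ppages; refcounts: pp0:2 pp1:2
Op 2: fork(P0) -> P2. 2 ppages; refcounts: pp0:3 pp1:3
Op 3: write(P0, v1, 123). refcount(pp1)=3>1 -> COPY to pp2. 3 ppages; refcounts: pp0:3 pp1:2 pp2:1
Op 4: read(P2, v0) -> 49. No state change.
Op 5: fork(P2) -> P3. 3 ppages; refcounts: pp0:4 pp1:3 pp2:1
Op 6: write(P3, v0, 103). refcount(pp0)=4>1 -> COPY to pp3. 4 ppages; refcounts: pp0:3 pp1:3 pp2:1 pp3:1
P0: v0 -> pp0 = 49
P1: v0 -> pp0 = 49
P2: v0 -> pp0 = 49
P3: v0 -> pp3 = 103

Answer: 49 49 49 103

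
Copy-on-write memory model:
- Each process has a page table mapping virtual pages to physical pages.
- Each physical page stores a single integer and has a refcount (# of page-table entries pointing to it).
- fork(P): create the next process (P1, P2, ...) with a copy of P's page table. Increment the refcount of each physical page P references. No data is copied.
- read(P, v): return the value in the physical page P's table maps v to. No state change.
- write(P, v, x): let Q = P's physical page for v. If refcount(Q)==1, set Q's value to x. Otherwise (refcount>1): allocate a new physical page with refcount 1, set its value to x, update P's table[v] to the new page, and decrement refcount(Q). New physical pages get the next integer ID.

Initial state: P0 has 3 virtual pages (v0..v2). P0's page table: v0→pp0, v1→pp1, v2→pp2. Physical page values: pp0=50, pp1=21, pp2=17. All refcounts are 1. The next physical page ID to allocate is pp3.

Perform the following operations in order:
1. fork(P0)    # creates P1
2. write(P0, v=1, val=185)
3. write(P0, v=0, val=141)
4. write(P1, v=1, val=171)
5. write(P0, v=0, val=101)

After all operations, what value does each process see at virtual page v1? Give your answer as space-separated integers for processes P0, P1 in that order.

Answer: 185 171

Derivation:
Op 1: fork(P0) -> P1. 3 ppages; refcounts: pp0:2 pp1:2 pp2:2
Op 2: write(P0, v1, 185). refcount(pp1)=2>1 -> COPY to pp3. 4 ppages; refcounts: pp0:2 pp1:1 pp2:2 pp3:1
Op 3: write(P0, v0, 141). refcount(pp0)=2>1 -> COPY to pp4. 5 ppages; refcounts: pp0:1 pp1:1 pp2:2 pp3:1 pp4:1
Op 4: write(P1, v1, 171). refcount(pp1)=1 -> write in place. 5 ppages; refcounts: pp0:1 pp1:1 pp2:2 pp3:1 pp4:1
Op 5: write(P0, v0, 101). refcount(pp4)=1 -> write in place. 5 ppages; refcounts: pp0:1 pp1:1 pp2:2 pp3:1 pp4:1
P0: v1 -> pp3 = 185
P1: v1 -> pp1 = 171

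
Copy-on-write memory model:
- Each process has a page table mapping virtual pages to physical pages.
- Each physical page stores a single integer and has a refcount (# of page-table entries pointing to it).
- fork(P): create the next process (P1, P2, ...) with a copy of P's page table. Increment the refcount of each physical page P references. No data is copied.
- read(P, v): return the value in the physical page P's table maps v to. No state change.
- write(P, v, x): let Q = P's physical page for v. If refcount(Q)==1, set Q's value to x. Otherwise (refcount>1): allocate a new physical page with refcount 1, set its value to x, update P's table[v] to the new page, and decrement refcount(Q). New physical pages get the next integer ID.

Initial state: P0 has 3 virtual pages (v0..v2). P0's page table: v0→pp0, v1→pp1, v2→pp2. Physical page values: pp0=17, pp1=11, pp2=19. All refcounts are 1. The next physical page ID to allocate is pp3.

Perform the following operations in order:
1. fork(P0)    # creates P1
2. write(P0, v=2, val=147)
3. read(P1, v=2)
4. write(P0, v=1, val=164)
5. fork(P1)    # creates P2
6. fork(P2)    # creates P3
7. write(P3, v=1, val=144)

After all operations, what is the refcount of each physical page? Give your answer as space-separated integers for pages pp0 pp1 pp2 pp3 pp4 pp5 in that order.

Answer: 4 2 3 1 1 1

Derivation:
Op 1: fork(P0) -> P1. 3 ppages; refcounts: pp0:2 pp1:2 pp2:2
Op 2: write(P0, v2, 147). refcount(pp2)=2>1 -> COPY to pp3. 4 ppages; refcounts: pp0:2 pp1:2 pp2:1 pp3:1
Op 3: read(P1, v2) -> 19. No state change.
Op 4: write(P0, v1, 164). refcount(pp1)=2>1 -> COPY to pp4. 5 ppages; refcounts: pp0:2 pp1:1 pp2:1 pp3:1 pp4:1
Op 5: fork(P1) -> P2. 5 ppages; refcounts: pp0:3 pp1:2 pp2:2 pp3:1 pp4:1
Op 6: fork(P2) -> P3. 5 ppages; refcounts: pp0:4 pp1:3 pp2:3 pp3:1 pp4:1
Op 7: write(P3, v1, 144). refcount(pp1)=3>1 -> COPY to pp5. 6 ppages; refcounts: pp0:4 pp1:2 pp2:3 pp3:1 pp4:1 pp5:1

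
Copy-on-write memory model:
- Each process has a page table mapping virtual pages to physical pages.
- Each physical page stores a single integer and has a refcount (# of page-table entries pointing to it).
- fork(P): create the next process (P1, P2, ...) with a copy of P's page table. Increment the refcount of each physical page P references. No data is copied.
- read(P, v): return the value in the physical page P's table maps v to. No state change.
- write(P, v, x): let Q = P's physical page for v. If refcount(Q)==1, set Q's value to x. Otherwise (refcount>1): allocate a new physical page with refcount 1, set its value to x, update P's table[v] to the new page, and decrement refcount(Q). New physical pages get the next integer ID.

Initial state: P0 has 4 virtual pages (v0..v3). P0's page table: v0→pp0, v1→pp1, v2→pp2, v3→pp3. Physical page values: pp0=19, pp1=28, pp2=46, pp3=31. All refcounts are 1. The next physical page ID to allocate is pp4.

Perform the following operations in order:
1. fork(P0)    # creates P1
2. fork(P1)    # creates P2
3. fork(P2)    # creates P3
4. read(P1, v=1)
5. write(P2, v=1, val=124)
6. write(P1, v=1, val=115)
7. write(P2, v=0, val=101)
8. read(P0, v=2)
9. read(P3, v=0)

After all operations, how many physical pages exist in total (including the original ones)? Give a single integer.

Op 1: fork(P0) -> P1. 4 ppages; refcounts: pp0:2 pp1:2 pp2:2 pp3:2
Op 2: fork(P1) -> P2. 4 ppages; refcounts: pp0:3 pp1:3 pp2:3 pp3:3
Op 3: fork(P2) -> P3. 4 ppages; refcounts: pp0:4 pp1:4 pp2:4 pp3:4
Op 4: read(P1, v1) -> 28. No state change.
Op 5: write(P2, v1, 124). refcount(pp1)=4>1 -> COPY to pp4. 5 ppages; refcounts: pp0:4 pp1:3 pp2:4 pp3:4 pp4:1
Op 6: write(P1, v1, 115). refcount(pp1)=3>1 -> COPY to pp5. 6 ppages; refcounts: pp0:4 pp1:2 pp2:4 pp3:4 pp4:1 pp5:1
Op 7: write(P2, v0, 101). refcount(pp0)=4>1 -> COPY to pp6. 7 ppages; refcounts: pp0:3 pp1:2 pp2:4 pp3:4 pp4:1 pp5:1 pp6:1
Op 8: read(P0, v2) -> 46. No state change.
Op 9: read(P3, v0) -> 19. No state change.

Answer: 7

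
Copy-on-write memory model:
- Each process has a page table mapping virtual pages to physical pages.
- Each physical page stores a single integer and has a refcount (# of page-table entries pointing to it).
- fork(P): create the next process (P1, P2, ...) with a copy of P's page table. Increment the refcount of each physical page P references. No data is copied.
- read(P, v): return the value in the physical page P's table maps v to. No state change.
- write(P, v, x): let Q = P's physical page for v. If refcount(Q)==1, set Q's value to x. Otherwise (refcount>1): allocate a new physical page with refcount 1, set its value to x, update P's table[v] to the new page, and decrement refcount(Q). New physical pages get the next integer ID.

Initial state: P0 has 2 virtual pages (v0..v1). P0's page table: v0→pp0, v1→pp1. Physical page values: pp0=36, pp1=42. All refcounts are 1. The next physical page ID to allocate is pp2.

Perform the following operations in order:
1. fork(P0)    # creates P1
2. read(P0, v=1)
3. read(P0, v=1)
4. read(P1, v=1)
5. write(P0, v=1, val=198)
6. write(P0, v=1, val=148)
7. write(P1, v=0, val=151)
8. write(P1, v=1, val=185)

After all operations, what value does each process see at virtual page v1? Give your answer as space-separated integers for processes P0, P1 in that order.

Answer: 148 185

Derivation:
Op 1: fork(P0) -> P1. 2 ppages; refcounts: pp0:2 pp1:2
Op 2: read(P0, v1) -> 42. No state change.
Op 3: read(P0, v1) -> 42. No state change.
Op 4: read(P1, v1) -> 42. No state change.
Op 5: write(P0, v1, 198). refcount(pp1)=2>1 -> COPY to pp2. 3 ppages; refcounts: pp0:2 pp1:1 pp2:1
Op 6: write(P0, v1, 148). refcount(pp2)=1 -> write in place. 3 ppages; refcounts: pp0:2 pp1:1 pp2:1
Op 7: write(P1, v0, 151). refcount(pp0)=2>1 -> COPY to pp3. 4 ppages; refcounts: pp0:1 pp1:1 pp2:1 pp3:1
Op 8: write(P1, v1, 185). refcount(pp1)=1 -> write in place. 4 ppages; refcounts: pp0:1 pp1:1 pp2:1 pp3:1
P0: v1 -> pp2 = 148
P1: v1 -> pp1 = 185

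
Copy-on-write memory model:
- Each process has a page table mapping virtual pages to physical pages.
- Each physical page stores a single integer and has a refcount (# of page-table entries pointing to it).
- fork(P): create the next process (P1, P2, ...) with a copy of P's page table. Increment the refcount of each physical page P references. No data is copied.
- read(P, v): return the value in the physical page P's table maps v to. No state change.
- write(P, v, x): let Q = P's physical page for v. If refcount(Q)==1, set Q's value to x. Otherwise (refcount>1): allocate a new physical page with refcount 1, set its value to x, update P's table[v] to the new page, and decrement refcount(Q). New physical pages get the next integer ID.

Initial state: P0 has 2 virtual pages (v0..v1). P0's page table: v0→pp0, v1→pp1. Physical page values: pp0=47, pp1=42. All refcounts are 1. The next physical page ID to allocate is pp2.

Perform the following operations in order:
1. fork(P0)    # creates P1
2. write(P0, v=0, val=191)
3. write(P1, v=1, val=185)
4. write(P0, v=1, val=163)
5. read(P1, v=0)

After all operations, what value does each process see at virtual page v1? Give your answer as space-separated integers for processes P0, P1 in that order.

Answer: 163 185

Derivation:
Op 1: fork(P0) -> P1. 2 ppages; refcounts: pp0:2 pp1:2
Op 2: write(P0, v0, 191). refcount(pp0)=2>1 -> COPY to pp2. 3 ppages; refcounts: pp0:1 pp1:2 pp2:1
Op 3: write(P1, v1, 185). refcount(pp1)=2>1 -> COPY to pp3. 4 ppages; refcounts: pp0:1 pp1:1 pp2:1 pp3:1
Op 4: write(P0, v1, 163). refcount(pp1)=1 -> write in place. 4 ppages; refcounts: pp0:1 pp1:1 pp2:1 pp3:1
Op 5: read(P1, v0) -> 47. No state change.
P0: v1 -> pp1 = 163
P1: v1 -> pp3 = 185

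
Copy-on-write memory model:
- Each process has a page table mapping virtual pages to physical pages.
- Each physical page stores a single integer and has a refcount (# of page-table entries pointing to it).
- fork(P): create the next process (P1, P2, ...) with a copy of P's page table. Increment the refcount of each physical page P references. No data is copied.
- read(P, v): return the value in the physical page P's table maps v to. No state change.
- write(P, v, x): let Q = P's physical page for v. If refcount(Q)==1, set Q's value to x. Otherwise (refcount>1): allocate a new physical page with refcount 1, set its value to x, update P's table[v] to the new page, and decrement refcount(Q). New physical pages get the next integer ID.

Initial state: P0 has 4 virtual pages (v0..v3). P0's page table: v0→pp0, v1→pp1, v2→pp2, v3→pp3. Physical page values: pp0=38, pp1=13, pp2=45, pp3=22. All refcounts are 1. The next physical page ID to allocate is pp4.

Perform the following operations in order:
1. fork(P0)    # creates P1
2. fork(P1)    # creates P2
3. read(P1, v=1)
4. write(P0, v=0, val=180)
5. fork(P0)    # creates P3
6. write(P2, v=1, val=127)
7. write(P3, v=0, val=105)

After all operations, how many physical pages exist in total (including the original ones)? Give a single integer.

Op 1: fork(P0) -> P1. 4 ppages; refcounts: pp0:2 pp1:2 pp2:2 pp3:2
Op 2: fork(P1) -> P2. 4 ppages; refcounts: pp0:3 pp1:3 pp2:3 pp3:3
Op 3: read(P1, v1) -> 13. No state change.
Op 4: write(P0, v0, 180). refcount(pp0)=3>1 -> COPY to pp4. 5 ppages; refcounts: pp0:2 pp1:3 pp2:3 pp3:3 pp4:1
Op 5: fork(P0) -> P3. 5 ppages; refcounts: pp0:2 pp1:4 pp2:4 pp3:4 pp4:2
Op 6: write(P2, v1, 127). refcount(pp1)=4>1 -> COPY to pp5. 6 ppages; refcounts: pp0:2 pp1:3 pp2:4 pp3:4 pp4:2 pp5:1
Op 7: write(P3, v0, 105). refcount(pp4)=2>1 -> COPY to pp6. 7 ppages; refcounts: pp0:2 pp1:3 pp2:4 pp3:4 pp4:1 pp5:1 pp6:1

Answer: 7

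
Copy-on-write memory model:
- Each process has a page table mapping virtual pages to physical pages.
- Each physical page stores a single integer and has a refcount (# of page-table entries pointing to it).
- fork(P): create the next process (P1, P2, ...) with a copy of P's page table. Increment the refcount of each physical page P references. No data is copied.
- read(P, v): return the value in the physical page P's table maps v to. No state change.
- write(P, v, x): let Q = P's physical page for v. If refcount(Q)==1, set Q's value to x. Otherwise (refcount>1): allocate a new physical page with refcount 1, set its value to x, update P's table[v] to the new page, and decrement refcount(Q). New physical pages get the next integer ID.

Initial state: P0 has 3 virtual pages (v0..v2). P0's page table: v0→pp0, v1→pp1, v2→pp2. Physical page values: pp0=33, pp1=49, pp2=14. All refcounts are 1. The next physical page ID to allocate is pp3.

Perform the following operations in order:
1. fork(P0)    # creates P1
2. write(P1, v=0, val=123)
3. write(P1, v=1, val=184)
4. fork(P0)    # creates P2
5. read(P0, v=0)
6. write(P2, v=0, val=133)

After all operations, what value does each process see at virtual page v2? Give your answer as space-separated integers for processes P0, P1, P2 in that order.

Answer: 14 14 14

Derivation:
Op 1: fork(P0) -> P1. 3 ppages; refcounts: pp0:2 pp1:2 pp2:2
Op 2: write(P1, v0, 123). refcount(pp0)=2>1 -> COPY to pp3. 4 ppages; refcounts: pp0:1 pp1:2 pp2:2 pp3:1
Op 3: write(P1, v1, 184). refcount(pp1)=2>1 -> COPY to pp4. 5 ppages; refcounts: pp0:1 pp1:1 pp2:2 pp3:1 pp4:1
Op 4: fork(P0) -> P2. 5 ppages; refcounts: pp0:2 pp1:2 pp2:3 pp3:1 pp4:1
Op 5: read(P0, v0) -> 33. No state change.
Op 6: write(P2, v0, 133). refcount(pp0)=2>1 -> COPY to pp5. 6 ppages; refcounts: pp0:1 pp1:2 pp2:3 pp3:1 pp4:1 pp5:1
P0: v2 -> pp2 = 14
P1: v2 -> pp2 = 14
P2: v2 -> pp2 = 14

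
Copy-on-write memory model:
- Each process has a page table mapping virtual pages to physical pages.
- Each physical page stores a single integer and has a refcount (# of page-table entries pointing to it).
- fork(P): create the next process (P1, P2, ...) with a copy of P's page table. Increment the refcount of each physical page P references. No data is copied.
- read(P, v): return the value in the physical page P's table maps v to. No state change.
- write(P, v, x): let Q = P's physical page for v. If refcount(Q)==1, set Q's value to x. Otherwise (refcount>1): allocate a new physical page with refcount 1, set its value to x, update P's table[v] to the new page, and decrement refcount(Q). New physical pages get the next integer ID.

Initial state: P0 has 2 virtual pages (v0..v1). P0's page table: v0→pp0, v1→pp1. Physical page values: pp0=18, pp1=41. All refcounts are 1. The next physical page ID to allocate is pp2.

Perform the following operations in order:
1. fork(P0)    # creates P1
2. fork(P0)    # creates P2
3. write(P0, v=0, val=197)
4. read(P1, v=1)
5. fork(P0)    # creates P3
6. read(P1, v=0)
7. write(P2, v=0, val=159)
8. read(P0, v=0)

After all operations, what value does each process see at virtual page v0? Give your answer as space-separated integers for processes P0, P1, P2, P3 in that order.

Answer: 197 18 159 197

Derivation:
Op 1: fork(P0) -> P1. 2 ppages; refcounts: pp0:2 pp1:2
Op 2: fork(P0) -> P2. 2 ppages; refcounts: pp0:3 pp1:3
Op 3: write(P0, v0, 197). refcount(pp0)=3>1 -> COPY to pp2. 3 ppages; refcounts: pp0:2 pp1:3 pp2:1
Op 4: read(P1, v1) -> 41. No state change.
Op 5: fork(P0) -> P3. 3 ppages; refcounts: pp0:2 pp1:4 pp2:2
Op 6: read(P1, v0) -> 18. No state change.
Op 7: write(P2, v0, 159). refcount(pp0)=2>1 -> COPY to pp3. 4 ppages; refcounts: pp0:1 pp1:4 pp2:2 pp3:1
Op 8: read(P0, v0) -> 197. No state change.
P0: v0 -> pp2 = 197
P1: v0 -> pp0 = 18
P2: v0 -> pp3 = 159
P3: v0 -> pp2 = 197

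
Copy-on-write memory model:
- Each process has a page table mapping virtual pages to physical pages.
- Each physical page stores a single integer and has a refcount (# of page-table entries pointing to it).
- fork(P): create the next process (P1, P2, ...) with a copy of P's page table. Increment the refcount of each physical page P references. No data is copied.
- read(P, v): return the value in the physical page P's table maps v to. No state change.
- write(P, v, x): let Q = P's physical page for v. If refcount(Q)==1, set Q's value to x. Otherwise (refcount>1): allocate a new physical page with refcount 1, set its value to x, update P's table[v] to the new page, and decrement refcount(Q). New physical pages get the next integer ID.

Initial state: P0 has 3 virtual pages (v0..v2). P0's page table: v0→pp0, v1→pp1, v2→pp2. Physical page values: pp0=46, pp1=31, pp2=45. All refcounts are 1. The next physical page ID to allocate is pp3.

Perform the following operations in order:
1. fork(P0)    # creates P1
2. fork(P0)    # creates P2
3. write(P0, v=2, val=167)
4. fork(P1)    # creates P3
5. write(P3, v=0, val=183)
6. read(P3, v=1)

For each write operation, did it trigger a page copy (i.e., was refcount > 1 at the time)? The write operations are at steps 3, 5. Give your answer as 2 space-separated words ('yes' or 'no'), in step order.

Op 1: fork(P0) -> P1. 3 ppages; refcounts: pp0:2 pp1:2 pp2:2
Op 2: fork(P0) -> P2. 3 ppages; refcounts: pp0:3 pp1:3 pp2:3
Op 3: write(P0, v2, 167). refcount(pp2)=3>1 -> COPY to pp3. 4 ppages; refcounts: pp0:3 pp1:3 pp2:2 pp3:1
Op 4: fork(P1) -> P3. 4 ppages; refcounts: pp0:4 pp1:4 pp2:3 pp3:1
Op 5: write(P3, v0, 183). refcount(pp0)=4>1 -> COPY to pp4. 5 ppages; refcounts: pp0:3 pp1:4 pp2:3 pp3:1 pp4:1
Op 6: read(P3, v1) -> 31. No state change.

yes yes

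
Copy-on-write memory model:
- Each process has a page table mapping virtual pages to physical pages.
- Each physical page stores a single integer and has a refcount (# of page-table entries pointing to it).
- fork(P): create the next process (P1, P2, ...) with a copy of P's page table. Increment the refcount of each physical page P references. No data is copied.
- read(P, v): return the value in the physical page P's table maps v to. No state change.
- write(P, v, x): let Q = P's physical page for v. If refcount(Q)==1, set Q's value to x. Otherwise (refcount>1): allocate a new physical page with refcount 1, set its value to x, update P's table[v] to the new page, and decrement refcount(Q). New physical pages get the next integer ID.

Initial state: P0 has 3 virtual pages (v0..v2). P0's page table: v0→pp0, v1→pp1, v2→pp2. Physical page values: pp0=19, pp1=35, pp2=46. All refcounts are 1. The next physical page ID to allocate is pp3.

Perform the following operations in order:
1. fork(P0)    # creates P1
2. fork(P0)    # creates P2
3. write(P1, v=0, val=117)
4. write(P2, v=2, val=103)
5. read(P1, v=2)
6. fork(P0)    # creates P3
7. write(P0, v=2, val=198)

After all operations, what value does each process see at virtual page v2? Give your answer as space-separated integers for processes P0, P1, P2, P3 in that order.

Op 1: fork(P0) -> P1. 3 ppages; refcounts: pp0:2 pp1:2 pp2:2
Op 2: fork(P0) -> P2. 3 ppages; refcounts: pp0:3 pp1:3 pp2:3
Op 3: write(P1, v0, 117). refcount(pp0)=3>1 -> COPY to pp3. 4 ppages; refcounts: pp0:2 pp1:3 pp2:3 pp3:1
Op 4: write(P2, v2, 103). refcount(pp2)=3>1 -> COPY to pp4. 5 ppages; refcounts: pp0:2 pp1:3 pp2:2 pp3:1 pp4:1
Op 5: read(P1, v2) -> 46. No state change.
Op 6: fork(P0) -> P3. 5 ppages; refcounts: pp0:3 pp1:4 pp2:3 pp3:1 pp4:1
Op 7: write(P0, v2, 198). refcount(pp2)=3>1 -> COPY to pp5. 6 ppages; refcounts: pp0:3 pp1:4 pp2:2 pp3:1 pp4:1 pp5:1
P0: v2 -> pp5 = 198
P1: v2 -> pp2 = 46
P2: v2 -> pp4 = 103
P3: v2 -> pp2 = 46

Answer: 198 46 103 46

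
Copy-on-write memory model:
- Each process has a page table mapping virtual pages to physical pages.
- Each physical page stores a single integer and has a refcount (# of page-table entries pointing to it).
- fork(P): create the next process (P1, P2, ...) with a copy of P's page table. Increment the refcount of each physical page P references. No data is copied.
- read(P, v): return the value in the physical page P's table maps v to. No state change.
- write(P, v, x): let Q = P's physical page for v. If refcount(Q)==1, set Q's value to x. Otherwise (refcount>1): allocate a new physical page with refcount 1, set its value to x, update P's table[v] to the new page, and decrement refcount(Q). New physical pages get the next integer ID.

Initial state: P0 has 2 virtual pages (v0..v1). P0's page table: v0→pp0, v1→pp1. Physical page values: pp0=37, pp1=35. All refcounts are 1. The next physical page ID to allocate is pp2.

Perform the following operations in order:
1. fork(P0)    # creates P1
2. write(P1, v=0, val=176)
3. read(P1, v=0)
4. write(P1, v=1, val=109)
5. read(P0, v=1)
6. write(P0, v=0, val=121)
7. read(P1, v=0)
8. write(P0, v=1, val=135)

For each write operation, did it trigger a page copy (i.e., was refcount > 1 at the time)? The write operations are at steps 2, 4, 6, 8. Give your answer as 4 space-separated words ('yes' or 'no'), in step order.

Op 1: fork(P0) -> P1. 2 ppages; refcounts: pp0:2 pp1:2
Op 2: write(P1, v0, 176). refcount(pp0)=2>1 -> COPY to pp2. 3 ppages; refcounts: pp0:1 pp1:2 pp2:1
Op 3: read(P1, v0) -> 176. No state change.
Op 4: write(P1, v1, 109). refcount(pp1)=2>1 -> COPY to pp3. 4 ppages; refcounts: pp0:1 pp1:1 pp2:1 pp3:1
Op 5: read(P0, v1) -> 35. No state change.
Op 6: write(P0, v0, 121). refcount(pp0)=1 -> write in place. 4 ppages; refcounts: pp0:1 pp1:1 pp2:1 pp3:1
Op 7: read(P1, v0) -> 176. No state change.
Op 8: write(P0, v1, 135). refcount(pp1)=1 -> write in place. 4 ppages; refcounts: pp0:1 pp1:1 pp2:1 pp3:1

yes yes no no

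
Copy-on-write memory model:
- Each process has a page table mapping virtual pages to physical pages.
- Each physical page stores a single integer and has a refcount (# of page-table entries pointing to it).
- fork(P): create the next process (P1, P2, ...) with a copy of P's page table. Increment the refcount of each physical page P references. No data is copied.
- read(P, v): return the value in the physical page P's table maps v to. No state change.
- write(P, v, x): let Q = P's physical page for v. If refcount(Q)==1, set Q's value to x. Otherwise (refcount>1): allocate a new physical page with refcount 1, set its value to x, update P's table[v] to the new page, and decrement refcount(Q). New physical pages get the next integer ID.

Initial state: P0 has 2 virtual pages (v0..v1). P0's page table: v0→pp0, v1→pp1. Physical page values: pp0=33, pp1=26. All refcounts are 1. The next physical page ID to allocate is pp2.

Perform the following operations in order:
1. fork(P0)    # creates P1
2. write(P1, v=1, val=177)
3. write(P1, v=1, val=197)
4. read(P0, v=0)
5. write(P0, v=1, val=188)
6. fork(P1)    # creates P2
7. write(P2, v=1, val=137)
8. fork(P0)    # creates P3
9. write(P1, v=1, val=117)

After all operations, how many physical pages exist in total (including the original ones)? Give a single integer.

Op 1: fork(P0) -> P1. 2 ppages; refcounts: pp0:2 pp1:2
Op 2: write(P1, v1, 177). refcount(pp1)=2>1 -> COPY to pp2. 3 ppages; refcounts: pp0:2 pp1:1 pp2:1
Op 3: write(P1, v1, 197). refcount(pp2)=1 -> write in place. 3 ppages; refcounts: pp0:2 pp1:1 pp2:1
Op 4: read(P0, v0) -> 33. No state change.
Op 5: write(P0, v1, 188). refcount(pp1)=1 -> write in place. 3 ppages; refcounts: pp0:2 pp1:1 pp2:1
Op 6: fork(P1) -> P2. 3 ppages; refcounts: pp0:3 pp1:1 pp2:2
Op 7: write(P2, v1, 137). refcount(pp2)=2>1 -> COPY to pp3. 4 ppages; refcounts: pp0:3 pp1:1 pp2:1 pp3:1
Op 8: fork(P0) -> P3. 4 ppages; refcounts: pp0:4 pp1:2 pp2:1 pp3:1
Op 9: write(P1, v1, 117). refcount(pp2)=1 -> write in place. 4 ppages; refcounts: pp0:4 pp1:2 pp2:1 pp3:1

Answer: 4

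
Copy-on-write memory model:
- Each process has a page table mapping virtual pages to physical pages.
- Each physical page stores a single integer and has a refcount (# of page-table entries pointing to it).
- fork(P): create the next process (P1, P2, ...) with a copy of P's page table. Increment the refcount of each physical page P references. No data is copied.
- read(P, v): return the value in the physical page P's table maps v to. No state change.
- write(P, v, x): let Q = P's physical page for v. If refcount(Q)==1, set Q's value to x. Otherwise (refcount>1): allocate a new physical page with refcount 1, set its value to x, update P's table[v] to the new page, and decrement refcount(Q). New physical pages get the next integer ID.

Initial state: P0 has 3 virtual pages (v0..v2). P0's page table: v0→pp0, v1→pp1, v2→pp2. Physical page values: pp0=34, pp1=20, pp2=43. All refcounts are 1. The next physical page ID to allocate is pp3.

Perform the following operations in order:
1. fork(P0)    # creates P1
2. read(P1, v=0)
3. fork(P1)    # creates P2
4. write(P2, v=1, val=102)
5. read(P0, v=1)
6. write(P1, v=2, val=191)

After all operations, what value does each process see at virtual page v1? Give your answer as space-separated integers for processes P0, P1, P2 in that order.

Answer: 20 20 102

Derivation:
Op 1: fork(P0) -> P1. 3 ppages; refcounts: pp0:2 pp1:2 pp2:2
Op 2: read(P1, v0) -> 34. No state change.
Op 3: fork(P1) -> P2. 3 ppages; refcounts: pp0:3 pp1:3 pp2:3
Op 4: write(P2, v1, 102). refcount(pp1)=3>1 -> COPY to pp3. 4 ppages; refcounts: pp0:3 pp1:2 pp2:3 pp3:1
Op 5: read(P0, v1) -> 20. No state change.
Op 6: write(P1, v2, 191). refcount(pp2)=3>1 -> COPY to pp4. 5 ppages; refcounts: pp0:3 pp1:2 pp2:2 pp3:1 pp4:1
P0: v1 -> pp1 = 20
P1: v1 -> pp1 = 20
P2: v1 -> pp3 = 102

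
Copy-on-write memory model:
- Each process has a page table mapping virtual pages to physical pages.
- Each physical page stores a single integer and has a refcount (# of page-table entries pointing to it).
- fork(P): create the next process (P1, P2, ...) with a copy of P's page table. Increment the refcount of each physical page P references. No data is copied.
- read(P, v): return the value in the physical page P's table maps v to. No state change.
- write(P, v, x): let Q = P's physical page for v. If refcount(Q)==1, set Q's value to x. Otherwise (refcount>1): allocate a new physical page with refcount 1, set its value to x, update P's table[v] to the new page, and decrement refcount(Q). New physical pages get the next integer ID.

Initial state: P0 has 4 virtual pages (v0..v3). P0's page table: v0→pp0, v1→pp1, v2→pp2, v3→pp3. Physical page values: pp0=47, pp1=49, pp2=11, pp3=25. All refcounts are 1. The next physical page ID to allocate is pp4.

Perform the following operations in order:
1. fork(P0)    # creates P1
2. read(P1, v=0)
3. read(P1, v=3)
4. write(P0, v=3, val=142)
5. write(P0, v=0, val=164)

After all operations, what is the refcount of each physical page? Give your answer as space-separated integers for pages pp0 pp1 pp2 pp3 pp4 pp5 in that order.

Op 1: fork(P0) -> P1. 4 ppages; refcounts: pp0:2 pp1:2 pp2:2 pp3:2
Op 2: read(P1, v0) -> 47. No state change.
Op 3: read(P1, v3) -> 25. No state change.
Op 4: write(P0, v3, 142). refcount(pp3)=2>1 -> COPY to pp4. 5 ppages; refcounts: pp0:2 pp1:2 pp2:2 pp3:1 pp4:1
Op 5: write(P0, v0, 164). refcount(pp0)=2>1 -> COPY to pp5. 6 ppages; refcounts: pp0:1 pp1:2 pp2:2 pp3:1 pp4:1 pp5:1

Answer: 1 2 2 1 1 1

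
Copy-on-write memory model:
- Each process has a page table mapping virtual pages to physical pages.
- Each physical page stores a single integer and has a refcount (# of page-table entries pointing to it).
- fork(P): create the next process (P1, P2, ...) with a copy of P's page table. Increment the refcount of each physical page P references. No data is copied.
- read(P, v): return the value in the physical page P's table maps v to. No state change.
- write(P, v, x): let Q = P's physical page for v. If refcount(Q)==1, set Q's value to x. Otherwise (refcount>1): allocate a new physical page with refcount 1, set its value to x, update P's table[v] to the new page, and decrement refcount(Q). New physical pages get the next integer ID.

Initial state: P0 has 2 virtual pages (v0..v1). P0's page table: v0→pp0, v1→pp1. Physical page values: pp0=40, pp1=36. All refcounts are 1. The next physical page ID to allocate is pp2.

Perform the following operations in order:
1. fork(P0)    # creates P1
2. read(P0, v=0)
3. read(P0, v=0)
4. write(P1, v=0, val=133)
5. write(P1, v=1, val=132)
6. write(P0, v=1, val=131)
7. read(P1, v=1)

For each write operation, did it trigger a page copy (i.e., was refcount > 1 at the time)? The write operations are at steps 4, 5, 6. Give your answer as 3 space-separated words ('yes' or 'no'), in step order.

Op 1: fork(P0) -> P1. 2 ppages; refcounts: pp0:2 pp1:2
Op 2: read(P0, v0) -> 40. No state change.
Op 3: read(P0, v0) -> 40. No state change.
Op 4: write(P1, v0, 133). refcount(pp0)=2>1 -> COPY to pp2. 3 ppages; refcounts: pp0:1 pp1:2 pp2:1
Op 5: write(P1, v1, 132). refcount(pp1)=2>1 -> COPY to pp3. 4 ppages; refcounts: pp0:1 pp1:1 pp2:1 pp3:1
Op 6: write(P0, v1, 131). refcount(pp1)=1 -> write in place. 4 ppages; refcounts: pp0:1 pp1:1 pp2:1 pp3:1
Op 7: read(P1, v1) -> 132. No state change.

yes yes no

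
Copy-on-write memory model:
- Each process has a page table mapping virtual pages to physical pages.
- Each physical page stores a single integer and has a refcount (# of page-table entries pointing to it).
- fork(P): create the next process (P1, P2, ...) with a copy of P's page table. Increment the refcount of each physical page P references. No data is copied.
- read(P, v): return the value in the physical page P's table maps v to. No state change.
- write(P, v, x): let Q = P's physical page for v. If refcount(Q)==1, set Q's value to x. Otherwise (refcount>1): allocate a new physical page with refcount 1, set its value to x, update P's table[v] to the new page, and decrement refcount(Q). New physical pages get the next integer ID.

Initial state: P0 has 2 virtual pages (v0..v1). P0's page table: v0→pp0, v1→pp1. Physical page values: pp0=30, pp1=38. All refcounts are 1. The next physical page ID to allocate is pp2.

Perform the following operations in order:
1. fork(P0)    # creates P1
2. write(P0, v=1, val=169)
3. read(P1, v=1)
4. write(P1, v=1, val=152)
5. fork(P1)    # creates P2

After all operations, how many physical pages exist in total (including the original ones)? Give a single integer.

Op 1: fork(P0) -> P1. 2 ppages; refcounts: pp0:2 pp1:2
Op 2: write(P0, v1, 169). refcount(pp1)=2>1 -> COPY to pp2. 3 ppages; refcounts: pp0:2 pp1:1 pp2:1
Op 3: read(P1, v1) -> 38. No state change.
Op 4: write(P1, v1, 152). refcount(pp1)=1 -> write in place. 3 ppages; refcounts: pp0:2 pp1:1 pp2:1
Op 5: fork(P1) -> P2. 3 ppages; refcounts: pp0:3 pp1:2 pp2:1

Answer: 3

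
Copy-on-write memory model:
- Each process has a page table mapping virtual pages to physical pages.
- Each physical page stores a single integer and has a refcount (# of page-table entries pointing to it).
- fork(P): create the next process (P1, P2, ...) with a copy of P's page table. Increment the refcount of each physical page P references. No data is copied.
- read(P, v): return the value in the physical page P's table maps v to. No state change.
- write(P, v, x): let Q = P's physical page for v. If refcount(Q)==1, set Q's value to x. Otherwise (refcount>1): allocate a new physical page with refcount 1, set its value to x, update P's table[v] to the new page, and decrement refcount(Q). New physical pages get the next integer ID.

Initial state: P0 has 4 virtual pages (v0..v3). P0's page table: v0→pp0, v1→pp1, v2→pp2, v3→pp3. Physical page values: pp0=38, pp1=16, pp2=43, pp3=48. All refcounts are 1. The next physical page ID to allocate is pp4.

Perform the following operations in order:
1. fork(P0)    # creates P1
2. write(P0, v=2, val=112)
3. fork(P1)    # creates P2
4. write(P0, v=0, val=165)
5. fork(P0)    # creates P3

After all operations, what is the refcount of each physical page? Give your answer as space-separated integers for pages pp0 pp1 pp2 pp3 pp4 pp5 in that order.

Answer: 2 4 2 4 2 2

Derivation:
Op 1: fork(P0) -> P1. 4 ppages; refcounts: pp0:2 pp1:2 pp2:2 pp3:2
Op 2: write(P0, v2, 112). refcount(pp2)=2>1 -> COPY to pp4. 5 ppages; refcounts: pp0:2 pp1:2 pp2:1 pp3:2 pp4:1
Op 3: fork(P1) -> P2. 5 ppages; refcounts: pp0:3 pp1:3 pp2:2 pp3:3 pp4:1
Op 4: write(P0, v0, 165). refcount(pp0)=3>1 -> COPY to pp5. 6 ppages; refcounts: pp0:2 pp1:3 pp2:2 pp3:3 pp4:1 pp5:1
Op 5: fork(P0) -> P3. 6 ppages; refcounts: pp0:2 pp1:4 pp2:2 pp3:4 pp4:2 pp5:2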